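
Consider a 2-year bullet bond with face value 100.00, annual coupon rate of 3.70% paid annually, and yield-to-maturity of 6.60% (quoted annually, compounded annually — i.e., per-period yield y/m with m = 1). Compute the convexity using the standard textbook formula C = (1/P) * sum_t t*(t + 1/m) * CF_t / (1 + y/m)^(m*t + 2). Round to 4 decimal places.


Answer: Convexity = 5.1511

Derivation:
Coupon per period c = face * coupon_rate / m = 3.700000
Periods per year m = 1; per-period yield y/m = 0.066000
Number of cashflows N = 2
Cashflows (t years, CF_t, discount factor 1/(1+y/m)^(m*t), PV):
  t = 1.0000: CF_t = 3.700000, DF = 0.938086, PV = 3.470919
  t = 2.0000: CF_t = 103.700000, DF = 0.880006, PV = 91.256613
Price P = sum_t PV_t = 94.727533
Convexity numerator sum_t t*(t + 1/m) * CF_t / (1+y/m)^(m*t + 2):
  t = 1.0000: term = 6.108859
  t = 2.0000: term = 481.838156
Convexity = (1/P) * sum = 487.947015 / 94.727533 = 5.151058


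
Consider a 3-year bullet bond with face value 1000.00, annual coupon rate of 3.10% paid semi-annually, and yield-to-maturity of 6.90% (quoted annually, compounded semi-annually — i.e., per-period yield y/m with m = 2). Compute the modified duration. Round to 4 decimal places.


Answer: Modified duration = 2.7843

Derivation:
Coupon per period c = face * coupon_rate / m = 15.500000
Periods per year m = 2; per-period yield y/m = 0.034500
Number of cashflows N = 6
Cashflows (t years, CF_t, discount factor 1/(1+y/m)^(m*t), PV):
  t = 0.5000: CF_t = 15.500000, DF = 0.966651, PV = 14.983084
  t = 1.0000: CF_t = 15.500000, DF = 0.934413, PV = 14.483406
  t = 1.5000: CF_t = 15.500000, DF = 0.903251, PV = 14.000393
  t = 2.0000: CF_t = 15.500000, DF = 0.873128, PV = 13.533487
  t = 2.5000: CF_t = 15.500000, DF = 0.844010, PV = 13.082153
  t = 3.0000: CF_t = 1015.500000, DF = 0.815863, PV = 828.508480
Price P = sum_t PV_t = 898.591002
First compute Macaulay numerator sum_t t * PV_t:
  t * PV_t at t = 0.5000: 7.491542
  t * PV_t at t = 1.0000: 14.483406
  t * PV_t at t = 1.5000: 21.000589
  t * PV_t at t = 2.0000: 27.066975
  t * PV_t at t = 2.5000: 32.705382
  t * PV_t at t = 3.0000: 2485.525439
Macaulay duration D = 2588.273333 / 898.591002 = 2.880369
Modified duration = D / (1 + y/m) = 2.880369 / (1 + 0.034500) = 2.784310


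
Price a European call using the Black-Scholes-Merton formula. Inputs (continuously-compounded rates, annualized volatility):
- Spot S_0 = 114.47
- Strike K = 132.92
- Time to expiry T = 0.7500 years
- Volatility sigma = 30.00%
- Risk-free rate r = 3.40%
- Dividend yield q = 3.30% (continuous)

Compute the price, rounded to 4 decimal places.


d1 = (ln(S/K) + (r - q + 0.5*sigma^2) * T) / (sigma * sqrt(T)) = -0.44238373
d2 = d1 - sigma * sqrt(T) = -0.70219135
exp(-rT) = 0.97482238; exp(-qT) = 0.97555377
C = S_0 * exp(-qT) * N(d1) - K * exp(-rT) * N(d2)
N(d1) = 0.32910578; N(d2) = 0.24127992
C = 114.4700 * 0.97555377 * 0.32910578 - 132.9200 * 0.97482238 * 0.24127992 = 5.4883

Answer: Price = 5.4883


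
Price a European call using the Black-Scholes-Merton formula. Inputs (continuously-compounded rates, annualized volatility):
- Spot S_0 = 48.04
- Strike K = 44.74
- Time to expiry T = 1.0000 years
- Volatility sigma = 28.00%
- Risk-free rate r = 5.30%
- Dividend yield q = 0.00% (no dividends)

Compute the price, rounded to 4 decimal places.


d1 = (ln(S/K) + (r - q + 0.5*sigma^2) * T) / (sigma * sqrt(T)) = 0.58345015
d2 = d1 - sigma * sqrt(T) = 0.30345015
exp(-rT) = 0.94838001; exp(-qT) = 1.00000000
C = S_0 * exp(-qT) * N(d1) - K * exp(-rT) * N(d2)
N(d1) = 0.72020485; N(d2) = 0.61922658
C = 48.0400 * 1.00000000 * 0.72020485 - 44.7400 * 0.94838001 * 0.61922658 = 8.3245

Answer: Price = 8.3245


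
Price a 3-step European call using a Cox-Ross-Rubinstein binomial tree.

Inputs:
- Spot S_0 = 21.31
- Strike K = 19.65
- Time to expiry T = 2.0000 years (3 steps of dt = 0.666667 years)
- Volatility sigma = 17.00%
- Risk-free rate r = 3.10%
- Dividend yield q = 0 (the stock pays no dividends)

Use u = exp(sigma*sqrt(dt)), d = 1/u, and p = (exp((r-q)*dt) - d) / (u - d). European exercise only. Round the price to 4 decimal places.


Answer: Price = V(0,0) = 3.7070

Derivation:
dt = T/N = 0.666667
u = exp(sigma*sqrt(dt)) = 1.148899; d = 1/u = 0.870398
p = (exp((r-q)*dt) - d) / (u - d) = 0.540333
Discount per step: exp(-r*dt) = 0.979545
Stock lattice S(k, i) with i counting down-moves:
  k=0: S(0,0) = 21.3100
  k=1: S(1,0) = 24.4830; S(1,1) = 18.5482
  k=2: S(2,0) = 28.1286; S(2,1) = 21.3100; S(2,2) = 16.1443
  k=3: S(3,0) = 32.3169; S(3,1) = 24.4830; S(3,2) = 18.5482; S(3,3) = 14.0520
Terminal payoffs V(N, i) = max(S_T - K, 0):
  V(3,0) = 12.666880; V(3,1) = 4.833046; V(3,2) = 0.000000; V(3,3) = 0.000000
Backward induction: V(k, i) = exp(-r*dt) * [p * V(k+1, i) + (1-p) * V(k+1, i+1)].
  V(2,0) = exp(-r*dt) * [p*12.666880 + (1-p)*4.833046] = 8.880488
  V(2,1) = exp(-r*dt) * [p*4.833046 + (1-p)*0.000000] = 2.558040
  V(2,2) = exp(-r*dt) * [p*0.000000 + (1-p)*0.000000] = 0.000000
  V(1,0) = exp(-r*dt) * [p*8.880488 + (1-p)*2.558040] = 5.852069
  V(1,1) = exp(-r*dt) * [p*2.558040 + (1-p)*0.000000] = 1.353922
  V(0,0) = exp(-r*dt) * [p*5.852069 + (1-p)*1.353922] = 3.707012


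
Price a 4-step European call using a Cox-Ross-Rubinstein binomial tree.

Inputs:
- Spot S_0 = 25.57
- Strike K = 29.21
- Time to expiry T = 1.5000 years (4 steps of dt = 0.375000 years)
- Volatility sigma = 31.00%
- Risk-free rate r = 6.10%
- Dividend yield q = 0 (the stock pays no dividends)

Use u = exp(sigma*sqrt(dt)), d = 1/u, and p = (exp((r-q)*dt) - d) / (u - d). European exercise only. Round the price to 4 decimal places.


Answer: Price = V(0,0) = 3.5728

Derivation:
dt = T/N = 0.375000
u = exp(sigma*sqrt(dt)) = 1.209051; d = 1/u = 0.827095
p = (exp((r-q)*dt) - d) / (u - d) = 0.513263
Discount per step: exp(-r*dt) = 0.977385
Stock lattice S(k, i) with i counting down-moves:
  k=0: S(0,0) = 25.5700
  k=1: S(1,0) = 30.9154; S(1,1) = 21.1488
  k=2: S(2,0) = 37.3783; S(2,1) = 25.5700; S(2,2) = 17.4921
  k=3: S(3,0) = 45.1923; S(3,1) = 30.9154; S(3,2) = 21.1488; S(3,3) = 14.4676
  k=4: S(4,0) = 54.6397; S(4,1) = 37.3783; S(4,2) = 25.5700; S(4,3) = 17.4921; S(4,4) = 11.9661
Terminal payoffs V(N, i) = max(S_T - K, 0):
  V(4,0) = 25.429748; V(4,1) = 8.168314; V(4,2) = 0.000000; V(4,3) = 0.000000; V(4,4) = 0.000000
Backward induction: V(k, i) = exp(-r*dt) * [p * V(k+1, i) + (1-p) * V(k+1, i+1)].
  V(3,0) = exp(-r*dt) * [p*25.429748 + (1-p)*8.168314] = 16.642869
  V(3,1) = exp(-r*dt) * [p*8.168314 + (1-p)*0.000000] = 4.097675
  V(3,2) = exp(-r*dt) * [p*0.000000 + (1-p)*0.000000] = 0.000000
  V(3,3) = exp(-r*dt) * [p*0.000000 + (1-p)*0.000000] = 0.000000
  V(2,0) = exp(-r*dt) * [p*16.642869 + (1-p)*4.097675] = 10.298364
  V(2,1) = exp(-r*dt) * [p*4.097675 + (1-p)*0.000000] = 2.055619
  V(2,2) = exp(-r*dt) * [p*0.000000 + (1-p)*0.000000] = 0.000000
  V(1,0) = exp(-r*dt) * [p*10.298364 + (1-p)*2.055619] = 6.144144
  V(1,1) = exp(-r*dt) * [p*2.055619 + (1-p)*0.000000] = 1.031212
  V(0,0) = exp(-r*dt) * [p*6.144144 + (1-p)*1.031212] = 3.572818


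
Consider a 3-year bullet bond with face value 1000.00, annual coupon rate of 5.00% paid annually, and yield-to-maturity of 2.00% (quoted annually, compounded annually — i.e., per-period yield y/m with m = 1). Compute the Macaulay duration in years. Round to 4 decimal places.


Answer: Macaulay duration = 2.8655 years

Derivation:
Coupon per period c = face * coupon_rate / m = 50.000000
Periods per year m = 1; per-period yield y/m = 0.020000
Number of cashflows N = 3
Cashflows (t years, CF_t, discount factor 1/(1+y/m)^(m*t), PV):
  t = 1.0000: CF_t = 50.000000, DF = 0.980392, PV = 49.019608
  t = 2.0000: CF_t = 50.000000, DF = 0.961169, PV = 48.058439
  t = 3.0000: CF_t = 1050.000000, DF = 0.942322, PV = 989.438451
Price P = sum_t PV_t = 1086.516498
Macaulay numerator sum_t t * PV_t:
  t * PV_t at t = 1.0000: 49.019608
  t * PV_t at t = 2.0000: 96.116878
  t * PV_t at t = 3.0000: 2968.315354
Macaulay duration D = (sum_t t * PV_t) / P = 3113.451840 / 1086.516498 = 2.865536


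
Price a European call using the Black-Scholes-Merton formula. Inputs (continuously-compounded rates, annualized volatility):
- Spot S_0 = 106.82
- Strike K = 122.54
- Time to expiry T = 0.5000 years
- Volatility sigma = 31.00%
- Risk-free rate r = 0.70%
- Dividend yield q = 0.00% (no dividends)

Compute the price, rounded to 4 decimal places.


Answer: Price = 4.1386

Derivation:
d1 = (ln(S/K) + (r - q + 0.5*sigma^2) * T) / (sigma * sqrt(T)) = -0.50075629
d2 = d1 - sigma * sqrt(T) = -0.71995939
exp(-rT) = 0.99650612; exp(-qT) = 1.00000000
C = S_0 * exp(-qT) * N(d1) - K * exp(-rT) * N(d2)
N(d1) = 0.30827133; N(d2) = 0.23577500
C = 106.8200 * 1.00000000 * 0.30827133 - 122.5400 * 0.99650612 * 0.23577500 = 4.1386


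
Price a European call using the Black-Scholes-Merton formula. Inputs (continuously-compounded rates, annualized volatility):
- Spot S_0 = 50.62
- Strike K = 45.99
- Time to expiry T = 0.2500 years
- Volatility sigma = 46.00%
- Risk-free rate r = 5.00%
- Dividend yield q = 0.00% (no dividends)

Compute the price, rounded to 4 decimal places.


Answer: Price = 7.4740

Derivation:
d1 = (ln(S/K) + (r - q + 0.5*sigma^2) * T) / (sigma * sqrt(T)) = 0.58640336
d2 = d1 - sigma * sqrt(T) = 0.35640336
exp(-rT) = 0.98757780; exp(-qT) = 1.00000000
C = S_0 * exp(-qT) * N(d1) - K * exp(-rT) * N(d2)
N(d1) = 0.72119776; N(d2) = 0.63923074
C = 50.6200 * 1.00000000 * 0.72119776 - 45.9900 * 0.98757780 * 0.63923074 = 7.4740


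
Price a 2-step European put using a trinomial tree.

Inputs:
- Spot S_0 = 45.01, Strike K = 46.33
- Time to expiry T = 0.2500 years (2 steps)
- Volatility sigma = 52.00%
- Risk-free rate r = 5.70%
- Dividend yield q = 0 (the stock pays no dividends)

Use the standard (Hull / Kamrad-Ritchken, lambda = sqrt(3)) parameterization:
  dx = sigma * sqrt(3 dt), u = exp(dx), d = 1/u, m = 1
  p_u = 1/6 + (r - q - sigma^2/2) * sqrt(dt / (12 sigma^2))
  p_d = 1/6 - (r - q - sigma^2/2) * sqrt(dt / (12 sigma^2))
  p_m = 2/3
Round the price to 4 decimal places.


dt = T/N = 0.125000; dx = sigma*sqrt(3*dt) = 0.318434
u = exp(dx) = 1.374972; d = 1/u = 0.727287
p_u = 0.151318, p_m = 0.666667, p_d = 0.182015
Discount per step: exp(-r*dt) = 0.992900
Stock lattice S(k, j) with j the centered position index:
  k=0: S(0,+0) = 45.0100
  k=1: S(1,-1) = 32.7352; S(1,+0) = 45.0100; S(1,+1) = 61.8875
  k=2: S(2,-2) = 23.8079; S(2,-1) = 32.7352; S(2,+0) = 45.0100; S(2,+1) = 61.8875; S(2,+2) = 85.0936
Terminal payoffs V(N, j) = max(K - S_T, 0):
  V(2,-2) = 22.522102; V(2,-1) = 13.594798; V(2,+0) = 1.320000; V(2,+1) = 0.000000; V(2,+2) = 0.000000
Backward induction: V(k, j) = exp(-r*dt) * [p_u * V(k+1, j+1) + p_m * V(k+1, j) + p_d * V(k+1, j-1)]
  V(1,-1) = exp(-r*dt) * [p_u*1.320000 + p_m*13.594798 + p_d*22.522102] = 13.267436
  V(1,+0) = exp(-r*dt) * [p_u*0.000000 + p_m*1.320000 + p_d*13.594798] = 3.330645
  V(1,+1) = exp(-r*dt) * [p_u*0.000000 + p_m*0.000000 + p_d*1.320000] = 0.238554
  V(0,+0) = exp(-r*dt) * [p_u*0.238554 + p_m*3.330645 + p_d*13.267436] = 4.638237

Answer: Price = V(0,0) = 4.6382


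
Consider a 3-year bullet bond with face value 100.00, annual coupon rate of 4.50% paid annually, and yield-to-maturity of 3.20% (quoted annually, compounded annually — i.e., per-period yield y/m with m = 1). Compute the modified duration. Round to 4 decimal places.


Coupon per period c = face * coupon_rate / m = 4.500000
Periods per year m = 1; per-period yield y/m = 0.032000
Number of cashflows N = 3
Cashflows (t years, CF_t, discount factor 1/(1+y/m)^(m*t), PV):
  t = 1.0000: CF_t = 4.500000, DF = 0.968992, PV = 4.360465
  t = 2.0000: CF_t = 4.500000, DF = 0.938946, PV = 4.225257
  t = 3.0000: CF_t = 104.500000, DF = 0.909831, PV = 95.077378
Price P = sum_t PV_t = 103.663100
First compute Macaulay numerator sum_t t * PV_t:
  t * PV_t at t = 1.0000: 4.360465
  t * PV_t at t = 2.0000: 8.450514
  t * PV_t at t = 3.0000: 285.232135
Macaulay duration D = 298.043114 / 103.663100 = 2.875113
Modified duration = D / (1 + y/m) = 2.875113 / (1 + 0.032000) = 2.785962

Answer: Modified duration = 2.7860


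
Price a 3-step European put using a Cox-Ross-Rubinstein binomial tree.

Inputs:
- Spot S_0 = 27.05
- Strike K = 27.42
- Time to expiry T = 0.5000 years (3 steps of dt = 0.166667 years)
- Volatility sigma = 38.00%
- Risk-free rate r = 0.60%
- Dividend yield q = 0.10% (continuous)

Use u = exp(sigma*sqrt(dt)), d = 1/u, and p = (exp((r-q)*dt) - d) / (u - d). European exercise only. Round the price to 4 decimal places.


Answer: Price = V(0,0) = 3.2999

Derivation:
dt = T/N = 0.166667
u = exp(sigma*sqrt(dt)) = 1.167815; d = 1/u = 0.856300
p = (exp((r-q)*dt) - d) / (u - d) = 0.463970
Discount per step: exp(-r*dt) = 0.999000
Stock lattice S(k, i) with i counting down-moves:
  k=0: S(0,0) = 27.0500
  k=1: S(1,0) = 31.5894; S(1,1) = 23.1629
  k=2: S(2,0) = 36.8906; S(2,1) = 27.0500; S(2,2) = 19.8344
  k=3: S(3,0) = 43.0813; S(3,1) = 31.5894; S(3,2) = 23.1629; S(3,3) = 16.9842
Terminal payoffs V(N, i) = max(K - S_T, 0):
  V(3,0) = 0.000000; V(3,1) = 0.000000; V(3,2) = 4.257082; V(3,3) = 10.435792
Backward induction: V(k, i) = exp(-r*dt) * [p * V(k+1, i) + (1-p) * V(k+1, i+1)].
  V(2,0) = exp(-r*dt) * [p*0.000000 + (1-p)*0.000000] = 0.000000
  V(2,1) = exp(-r*dt) * [p*0.000000 + (1-p)*4.257082] = 2.279642
  V(2,2) = exp(-r*dt) * [p*4.257082 + (1-p)*10.435792] = 7.561489
  V(1,0) = exp(-r*dt) * [p*0.000000 + (1-p)*2.279642] = 1.220734
  V(1,1) = exp(-r*dt) * [p*2.279642 + (1-p)*7.561489] = 5.105761
  V(0,0) = exp(-r*dt) * [p*1.220734 + (1-p)*5.105761] = 3.299923


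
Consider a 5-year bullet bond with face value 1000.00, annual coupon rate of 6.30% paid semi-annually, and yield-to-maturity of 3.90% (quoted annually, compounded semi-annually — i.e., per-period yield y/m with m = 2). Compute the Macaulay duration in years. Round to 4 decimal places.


Answer: Macaulay duration = 4.4036 years

Derivation:
Coupon per period c = face * coupon_rate / m = 31.500000
Periods per year m = 2; per-period yield y/m = 0.019500
Number of cashflows N = 10
Cashflows (t years, CF_t, discount factor 1/(1+y/m)^(m*t), PV):
  t = 0.5000: CF_t = 31.500000, DF = 0.980873, PV = 30.897499
  t = 1.0000: CF_t = 31.500000, DF = 0.962112, PV = 30.306522
  t = 1.5000: CF_t = 31.500000, DF = 0.943709, PV = 29.726848
  t = 2.0000: CF_t = 31.500000, DF = 0.925659, PV = 29.158262
  t = 2.5000: CF_t = 31.500000, DF = 0.907954, PV = 28.600551
  t = 3.0000: CF_t = 31.500000, DF = 0.890588, PV = 28.053508
  t = 3.5000: CF_t = 31.500000, DF = 0.873553, PV = 27.516928
  t = 4.0000: CF_t = 31.500000, DF = 0.856845, PV = 26.990611
  t = 4.5000: CF_t = 31.500000, DF = 0.840456, PV = 26.474361
  t = 5.0000: CF_t = 1031.500000, DF = 0.824380, PV = 850.348463
Price P = sum_t PV_t = 1108.073552
Macaulay numerator sum_t t * PV_t:
  t * PV_t at t = 0.5000: 15.448749
  t * PV_t at t = 1.0000: 30.306522
  t * PV_t at t = 1.5000: 44.590272
  t * PV_t at t = 2.0000: 58.316524
  t * PV_t at t = 2.5000: 71.501378
  t * PV_t at t = 3.0000: 84.160523
  t * PV_t at t = 3.5000: 96.309247
  t * PV_t at t = 4.0000: 107.962443
  t * PV_t at t = 4.5000: 119.134623
  t * PV_t at t = 5.0000: 4251.742316
Macaulay duration D = (sum_t t * PV_t) / P = 4879.472598 / 1108.073552 = 4.403564


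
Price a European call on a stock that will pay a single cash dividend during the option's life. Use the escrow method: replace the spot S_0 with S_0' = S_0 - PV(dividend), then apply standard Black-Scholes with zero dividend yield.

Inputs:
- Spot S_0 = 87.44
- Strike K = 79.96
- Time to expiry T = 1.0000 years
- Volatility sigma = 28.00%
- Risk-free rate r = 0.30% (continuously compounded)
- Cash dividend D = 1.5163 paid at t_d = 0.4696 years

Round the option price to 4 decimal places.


Answer: Price = 12.6504

Derivation:
PV(D) = D * exp(-r * t_d) = 1.5163 * 0.99859219 = 1.51416534
S_0' = S_0 - PV(D) = 87.4400 - 1.51416534 = 85.92583466
d1 = (ln(S_0'/K) + (r + sigma^2/2)*T) / (sigma*sqrt(T)) = 0.40770724
d2 = d1 - sigma*sqrt(T) = 0.12770724
exp(-rT) = 0.99700450
N(d1) = 0.65825569; N(d2) = 0.55080967
C = S_0' * N(d1) - K * exp(-rT) * N(d2) = 85.92583466 * 0.65825569 - 79.9600 * 0.99700450 * 0.55080967 = 12.6504


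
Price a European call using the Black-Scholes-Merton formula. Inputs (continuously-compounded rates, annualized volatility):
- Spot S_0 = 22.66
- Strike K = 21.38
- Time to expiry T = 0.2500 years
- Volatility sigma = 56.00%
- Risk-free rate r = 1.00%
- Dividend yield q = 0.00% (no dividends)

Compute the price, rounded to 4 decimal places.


Answer: Price = 3.1722

Derivation:
d1 = (ln(S/K) + (r - q + 0.5*sigma^2) * T) / (sigma * sqrt(T)) = 0.35659054
d2 = d1 - sigma * sqrt(T) = 0.07659054
exp(-rT) = 0.99750312; exp(-qT) = 1.00000000
C = S_0 * exp(-qT) * N(d1) - K * exp(-rT) * N(d2)
N(d1) = 0.63930082; N(d2) = 0.53052536
C = 22.6600 * 1.00000000 * 0.63930082 - 21.3800 * 0.99750312 * 0.53052536 = 3.1722


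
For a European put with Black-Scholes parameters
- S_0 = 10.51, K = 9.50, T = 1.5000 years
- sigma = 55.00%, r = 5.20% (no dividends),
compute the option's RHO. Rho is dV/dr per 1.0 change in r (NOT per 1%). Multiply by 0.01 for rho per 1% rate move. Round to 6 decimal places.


Answer: Rho = -6.963505

Derivation:
d1 = 0.6025898956; d2 = -0.0710197837
phi(d1) = 0.3327060790; exp(-qT) = 1.0000000000; exp(-rT) = 0.9249644265
N(-d2) = 0.5283089949
Rho = -K*T*exp(-rT)*N(-d2) = -9.5000 * 1.5000 * 0.9249644265 * 0.5283089949 = -6.963505


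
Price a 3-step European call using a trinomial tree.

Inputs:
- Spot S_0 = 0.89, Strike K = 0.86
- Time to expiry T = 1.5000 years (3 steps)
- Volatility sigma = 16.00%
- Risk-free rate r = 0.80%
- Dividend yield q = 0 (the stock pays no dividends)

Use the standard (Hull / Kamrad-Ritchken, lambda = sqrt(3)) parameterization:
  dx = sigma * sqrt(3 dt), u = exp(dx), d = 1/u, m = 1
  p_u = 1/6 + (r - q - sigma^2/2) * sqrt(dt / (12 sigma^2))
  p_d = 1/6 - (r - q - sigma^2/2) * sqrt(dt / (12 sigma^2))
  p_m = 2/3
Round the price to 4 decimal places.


dt = T/N = 0.500000; dx = sigma*sqrt(3*dt) = 0.195959
u = exp(dx) = 1.216477; d = 1/u = 0.822046
p_u = 0.160543, p_m = 0.666667, p_d = 0.172790
Discount per step: exp(-r*dt) = 0.996008
Stock lattice S(k, j) with j the centered position index:
  k=0: S(0,+0) = 0.8900
  k=1: S(1,-1) = 0.7316; S(1,+0) = 0.8900; S(1,+1) = 1.0827
  k=2: S(2,-2) = 0.6014; S(2,-1) = 0.7316; S(2,+0) = 0.8900; S(2,+1) = 1.0827; S(2,+2) = 1.3170
  k=3: S(3,-3) = 0.4944; S(3,-2) = 0.6014; S(3,-1) = 0.7316; S(3,+0) = 0.8900; S(3,+1) = 1.0827; S(3,+2) = 1.3170; S(3,+3) = 1.6021
Terminal payoffs V(N, j) = max(S_T - K, 0):
  V(3,-3) = 0.000000; V(3,-2) = 0.000000; V(3,-1) = 0.000000; V(3,+0) = 0.030000; V(3,+1) = 0.222665; V(3,+2) = 0.457037; V(3,+3) = 0.742146
Backward induction: V(k, j) = exp(-r*dt) * [p_u * V(k+1, j+1) + p_m * V(k+1, j) + p_d * V(k+1, j-1)]
  V(2,-2) = exp(-r*dt) * [p_u*0.000000 + p_m*0.000000 + p_d*0.000000] = 0.000000
  V(2,-1) = exp(-r*dt) * [p_u*0.030000 + p_m*0.000000 + p_d*0.000000] = 0.004797
  V(2,+0) = exp(-r*dt) * [p_u*0.222665 + p_m*0.030000 + p_d*0.000000] = 0.055525
  V(2,+1) = exp(-r*dt) * [p_u*0.457037 + p_m*0.222665 + p_d*0.030000] = 0.226095
  V(2,+2) = exp(-r*dt) * [p_u*0.742146 + p_m*0.457037 + p_d*0.222665] = 0.460466
  V(1,-1) = exp(-r*dt) * [p_u*0.055525 + p_m*0.004797 + p_d*0.000000] = 0.012064
  V(1,+0) = exp(-r*dt) * [p_u*0.226095 + p_m*0.055525 + p_d*0.004797] = 0.073847
  V(1,+1) = exp(-r*dt) * [p_u*0.460466 + p_m*0.226095 + p_d*0.055525] = 0.233313
  V(0,+0) = exp(-r*dt) * [p_u*0.233313 + p_m*0.073847 + p_d*0.012064] = 0.088418

Answer: Price = V(0,0) = 0.0884


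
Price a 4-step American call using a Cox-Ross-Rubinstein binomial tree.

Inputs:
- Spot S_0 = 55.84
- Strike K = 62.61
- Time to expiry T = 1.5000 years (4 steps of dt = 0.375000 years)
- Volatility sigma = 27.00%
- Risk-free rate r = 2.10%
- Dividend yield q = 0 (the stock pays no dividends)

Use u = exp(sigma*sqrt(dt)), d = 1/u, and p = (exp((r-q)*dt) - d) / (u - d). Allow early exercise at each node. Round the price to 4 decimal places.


dt = T/N = 0.375000
u = exp(sigma*sqrt(dt)) = 1.179795; d = 1/u = 0.847605
p = (exp((r-q)*dt) - d) / (u - d) = 0.482559
Discount per step: exp(-r*dt) = 0.992156
Stock lattice S(k, i) with i counting down-moves:
  k=0: S(0,0) = 55.8400
  k=1: S(1,0) = 65.8797; S(1,1) = 47.3303
  k=2: S(2,0) = 77.7246; S(2,1) = 55.8400; S(2,2) = 40.1174
  k=3: S(3,0) = 91.6991; S(3,1) = 65.8797; S(3,2) = 47.3303; S(3,3) = 34.0037
  k=4: S(4,0) = 108.1861; S(4,1) = 77.7246; S(4,2) = 55.8400; S(4,3) = 40.1174; S(4,4) = 28.8217
Terminal payoffs V(N, i) = max(S_T - K, 0):
  V(4,0) = 45.576078; V(4,1) = 15.114582; V(4,2) = 0.000000; V(4,3) = 0.000000; V(4,4) = 0.000000
Backward induction: V(k, i) = exp(-r*dt) * [p * V(k+1, i) + (1-p) * V(k+1, i+1)]; then take max(V_cont, immediate exercise) for American.
  V(3,0) = exp(-r*dt) * [p*45.576078 + (1-p)*15.114582] = 29.580178; exercise = 29.089060; V(3,0) = max -> 29.580178
  V(3,1) = exp(-r*dt) * [p*15.114582 + (1-p)*0.000000] = 7.236461; exercise = 3.269744; V(3,1) = max -> 7.236461
  V(3,2) = exp(-r*dt) * [p*0.000000 + (1-p)*0.000000] = 0.000000; exercise = 0.000000; V(3,2) = max -> 0.000000
  V(3,3) = exp(-r*dt) * [p*0.000000 + (1-p)*0.000000] = 0.000000; exercise = 0.000000; V(3,3) = max -> 0.000000
  V(2,0) = exp(-r*dt) * [p*29.580178 + (1-p)*7.236461] = 17.877276; exercise = 15.114582; V(2,0) = max -> 17.877276
  V(2,1) = exp(-r*dt) * [p*7.236461 + (1-p)*0.000000] = 3.464625; exercise = 0.000000; V(2,1) = max -> 3.464625
  V(2,2) = exp(-r*dt) * [p*0.000000 + (1-p)*0.000000] = 0.000000; exercise = 0.000000; V(2,2) = max -> 0.000000
  V(1,0) = exp(-r*dt) * [p*17.877276 + (1-p)*3.464625] = 10.337843; exercise = 3.269744; V(1,0) = max -> 10.337843
  V(1,1) = exp(-r*dt) * [p*3.464625 + (1-p)*0.000000] = 1.658771; exercise = 0.000000; V(1,1) = max -> 1.658771
  V(0,0) = exp(-r*dt) * [p*10.337843 + (1-p)*1.658771] = 5.801069; exercise = 0.000000; V(0,0) = max -> 5.801069

Answer: Price = V(0,0) = 5.8011


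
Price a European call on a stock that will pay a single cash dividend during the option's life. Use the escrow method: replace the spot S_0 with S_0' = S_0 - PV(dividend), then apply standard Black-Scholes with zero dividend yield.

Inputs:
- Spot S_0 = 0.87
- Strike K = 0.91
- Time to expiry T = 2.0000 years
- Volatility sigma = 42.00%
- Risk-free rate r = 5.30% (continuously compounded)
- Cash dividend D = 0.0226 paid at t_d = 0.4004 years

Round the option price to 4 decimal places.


Answer: Price = 0.2096

Derivation:
PV(D) = D * exp(-r * t_d) = 0.0226 * 0.97900239 = 0.02212545
S_0' = S_0 - PV(D) = 0.8700 - 0.02212545 = 0.84787455
d1 = (ln(S_0'/K) + (r + sigma^2/2)*T) / (sigma*sqrt(T)) = 0.35639543
d2 = d1 - sigma*sqrt(T) = -0.23757427
exp(-rT) = 0.89942465
N(d1) = 0.63922777; N(d2) = 0.40610566
C = S_0' * N(d1) - K * exp(-rT) * N(d2) = 0.84787455 * 0.63922777 - 0.9100 * 0.89942465 * 0.40610566 = 0.2096


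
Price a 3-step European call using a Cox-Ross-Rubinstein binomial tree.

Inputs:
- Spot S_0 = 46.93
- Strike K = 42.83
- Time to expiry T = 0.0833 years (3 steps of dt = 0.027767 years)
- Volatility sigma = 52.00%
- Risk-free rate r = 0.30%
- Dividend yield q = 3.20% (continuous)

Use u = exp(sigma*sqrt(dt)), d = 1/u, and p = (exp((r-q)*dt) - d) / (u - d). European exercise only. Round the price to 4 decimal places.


Answer: Price = V(0,0) = 4.9538

Derivation:
dt = T/N = 0.027767
u = exp(sigma*sqrt(dt)) = 1.090514; d = 1/u = 0.916999
p = (exp((r-q)*dt) - d) / (u - d) = 0.473712
Discount per step: exp(-r*dt) = 0.999917
Stock lattice S(k, i) with i counting down-moves:
  k=0: S(0,0) = 46.9300
  k=1: S(1,0) = 51.1778; S(1,1) = 43.0347
  k=2: S(2,0) = 55.8102; S(2,1) = 46.9300; S(2,2) = 39.4628
  k=3: S(3,0) = 60.8618; S(3,1) = 51.1778; S(3,2) = 43.0347; S(3,3) = 36.1873
Terminal payoffs V(N, i) = max(S_T - K, 0):
  V(3,0) = 18.031764; V(3,1) = 8.347832; V(3,2) = 0.204744; V(3,3) = 0.000000
Backward induction: V(k, i) = exp(-r*dt) * [p * V(k+1, i) + (1-p) * V(k+1, i+1)].
  V(2,0) = exp(-r*dt) * [p*18.031764 + (1-p)*8.347832] = 12.934153
  V(2,1) = exp(-r*dt) * [p*8.347832 + (1-p)*0.204744] = 4.061887
  V(2,2) = exp(-r*dt) * [p*0.204744 + (1-p)*0.000000] = 0.096982
  V(1,0) = exp(-r*dt) * [p*12.934153 + (1-p)*4.061887] = 8.264101
  V(1,1) = exp(-r*dt) * [p*4.061887 + (1-p)*0.096982] = 1.975042
  V(0,0) = exp(-r*dt) * [p*8.264101 + (1-p)*1.975042] = 4.953834


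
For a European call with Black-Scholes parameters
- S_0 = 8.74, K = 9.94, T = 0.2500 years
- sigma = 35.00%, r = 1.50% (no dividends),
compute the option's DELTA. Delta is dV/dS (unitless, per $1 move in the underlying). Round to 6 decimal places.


d1 = -0.6262533200; d2 = -0.8012533200
phi(d1) = 0.3279037550; exp(-qT) = 1.0000000000; exp(-rT) = 0.9962570225
N(d1) = 0.2655743995
Delta = exp(-qT) * N(d1) = 1.0000000000 * 0.2655743995 = 0.265574

Answer: Delta = 0.265574


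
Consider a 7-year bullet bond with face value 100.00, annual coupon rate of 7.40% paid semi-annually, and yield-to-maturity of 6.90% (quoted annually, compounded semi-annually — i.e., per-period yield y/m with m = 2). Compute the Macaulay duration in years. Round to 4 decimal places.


Answer: Macaulay duration = 5.6092 years

Derivation:
Coupon per period c = face * coupon_rate / m = 3.700000
Periods per year m = 2; per-period yield y/m = 0.034500
Number of cashflows N = 14
Cashflows (t years, CF_t, discount factor 1/(1+y/m)^(m*t), PV):
  t = 0.5000: CF_t = 3.700000, DF = 0.966651, PV = 3.576607
  t = 1.0000: CF_t = 3.700000, DF = 0.934413, PV = 3.457329
  t = 1.5000: CF_t = 3.700000, DF = 0.903251, PV = 3.342029
  t = 2.0000: CF_t = 3.700000, DF = 0.873128, PV = 3.230574
  t = 2.5000: CF_t = 3.700000, DF = 0.844010, PV = 3.122837
  t = 3.0000: CF_t = 3.700000, DF = 0.815863, PV = 3.018692
  t = 3.5000: CF_t = 3.700000, DF = 0.788654, PV = 2.918020
  t = 4.0000: CF_t = 3.700000, DF = 0.762353, PV = 2.820706
  t = 4.5000: CF_t = 3.700000, DF = 0.736929, PV = 2.726637
  t = 5.0000: CF_t = 3.700000, DF = 0.712353, PV = 2.635705
  t = 5.5000: CF_t = 3.700000, DF = 0.688596, PV = 2.547806
  t = 6.0000: CF_t = 3.700000, DF = 0.665632, PV = 2.462838
  t = 6.5000: CF_t = 3.700000, DF = 0.643433, PV = 2.380703
  t = 7.0000: CF_t = 103.700000, DF = 0.621975, PV = 64.498828
Price P = sum_t PV_t = 102.739310
Macaulay numerator sum_t t * PV_t:
  t * PV_t at t = 0.5000: 1.788304
  t * PV_t at t = 1.0000: 3.457329
  t * PV_t at t = 1.5000: 5.013044
  t * PV_t at t = 2.0000: 6.461149
  t * PV_t at t = 2.5000: 7.807091
  t * PV_t at t = 3.0000: 9.056075
  t * PV_t at t = 3.5000: 10.213070
  t * PV_t at t = 4.0000: 11.282822
  t * PV_t at t = 4.5000: 12.269865
  t * PV_t at t = 5.0000: 13.178524
  t * PV_t at t = 5.5000: 14.012931
  t * PV_t at t = 6.0000: 14.777026
  t * PV_t at t = 6.5000: 15.474572
  t * PV_t at t = 7.0000: 451.491799
Macaulay duration D = (sum_t t * PV_t) / P = 576.283601 / 102.739310 = 5.609183


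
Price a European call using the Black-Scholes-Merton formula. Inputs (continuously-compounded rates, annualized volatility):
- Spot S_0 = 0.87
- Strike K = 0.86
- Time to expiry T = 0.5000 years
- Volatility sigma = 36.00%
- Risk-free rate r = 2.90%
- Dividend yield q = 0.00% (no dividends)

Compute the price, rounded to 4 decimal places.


Answer: Price = 0.0986

Derivation:
d1 = (ln(S/K) + (r - q + 0.5*sigma^2) * T) / (sigma * sqrt(T)) = 0.22965580
d2 = d1 - sigma * sqrt(T) = -0.02490264
exp(-rT) = 0.98560462; exp(-qT) = 1.00000000
C = S_0 * exp(-qT) * N(d1) - K * exp(-rT) * N(d2)
N(d1) = 0.59082038; N(d2) = 0.49006631
C = 0.8700 * 1.00000000 * 0.59082038 - 0.8600 * 0.98560462 * 0.49006631 = 0.0986


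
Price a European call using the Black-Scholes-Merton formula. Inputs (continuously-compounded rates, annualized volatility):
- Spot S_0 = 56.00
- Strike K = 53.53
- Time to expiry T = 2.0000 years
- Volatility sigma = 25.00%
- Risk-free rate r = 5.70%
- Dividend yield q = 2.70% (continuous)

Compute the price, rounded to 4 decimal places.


Answer: Price = 10.0268

Derivation:
d1 = (ln(S/K) + (r - q + 0.5*sigma^2) * T) / (sigma * sqrt(T)) = 0.47407110
d2 = d1 - sigma * sqrt(T) = 0.12051771
exp(-rT) = 0.89225796; exp(-qT) = 0.94743211
C = S_0 * exp(-qT) * N(d1) - K * exp(-rT) * N(d2)
N(d1) = 0.68227540; N(d2) = 0.54796348
C = 56.0000 * 0.94743211 * 0.68227540 - 53.5300 * 0.89225796 * 0.54796348 = 10.0268


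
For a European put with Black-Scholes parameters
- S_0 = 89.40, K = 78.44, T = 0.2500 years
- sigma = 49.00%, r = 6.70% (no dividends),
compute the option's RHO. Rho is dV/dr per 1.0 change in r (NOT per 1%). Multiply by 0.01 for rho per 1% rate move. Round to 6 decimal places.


Answer: Rho = -6.088501

Derivation:
d1 = 0.7246905341; d2 = 0.4796905341
phi(d1) = 0.3068099685; exp(-qT) = 1.0000000000; exp(-rT) = 0.9833895013
N(-d2) = 0.3157237299
Rho = -K*T*exp(-rT)*N(-d2) = -78.4400 * 0.2500 * 0.9833895013 * 0.3157237299 = -6.088501


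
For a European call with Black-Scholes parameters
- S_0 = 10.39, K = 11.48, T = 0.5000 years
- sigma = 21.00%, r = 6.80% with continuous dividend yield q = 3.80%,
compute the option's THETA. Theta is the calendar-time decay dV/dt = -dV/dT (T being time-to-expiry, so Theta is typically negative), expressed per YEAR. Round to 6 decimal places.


Answer: Theta = -0.609635

Derivation:
d1 = -0.4965747327; d2 = -0.6450671567
phi(d1) = 0.3526667335; exp(-qT) = 0.9811793622; exp(-rT) = 0.9665715046
Theta = -S*exp(-qT)*phi(d1)*sigma/(2*sqrt(T)) - r*K*exp(-rT)*N(d2) + q*S*exp(-qT)*N(d1)
N(d1) = 0.3097444875; N(d2) = 0.2594418332; sqrt(T) = 0.7071067812
Term 1 = -10.3900 * 0.9811793622 * 0.3526667335 * 0.2100 / (2 * 0.7071067812) = -0.5338665919
Term 2 = -0.0680 * 11.4800 * 0.9665715046 * 0.2594418332 = -0.1957603770
Term 3 = 0.0380 * 10.3900 * 0.9811793622 * 0.3097444875 = 0.1199916803
Theta = -0.5338665919 + (-0.1957603770) + (0.1199916803) = -0.609635


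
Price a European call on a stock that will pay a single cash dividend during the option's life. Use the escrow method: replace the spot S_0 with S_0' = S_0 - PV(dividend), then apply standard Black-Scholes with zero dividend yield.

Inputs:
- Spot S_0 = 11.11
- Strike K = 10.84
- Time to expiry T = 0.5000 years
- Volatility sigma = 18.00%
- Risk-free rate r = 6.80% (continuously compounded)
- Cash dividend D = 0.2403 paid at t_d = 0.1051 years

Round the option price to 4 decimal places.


PV(D) = D * exp(-r * t_d) = 0.2403 * 0.99287868 = 0.23858875
S_0' = S_0 - PV(D) = 11.1100 - 0.23858875 = 10.87141125
d1 = (ln(S_0'/K) + (r + sigma^2/2)*T) / (sigma*sqrt(T)) = 0.35350253
d2 = d1 - sigma*sqrt(T) = 0.22622331
exp(-rT) = 0.96657150
N(d1) = 0.63814413; N(d2) = 0.58948613
C = S_0' * N(d1) - K * exp(-rT) * N(d2) = 10.87141125 * 0.63814413 - 10.8400 * 0.96657150 * 0.58948613 = 0.7611

Answer: Price = 0.7611


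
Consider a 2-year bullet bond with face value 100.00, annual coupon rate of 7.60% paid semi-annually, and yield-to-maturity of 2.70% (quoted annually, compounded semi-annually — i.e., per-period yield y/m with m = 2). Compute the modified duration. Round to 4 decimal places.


Answer: Modified duration = 1.8729

Derivation:
Coupon per period c = face * coupon_rate / m = 3.800000
Periods per year m = 2; per-period yield y/m = 0.013500
Number of cashflows N = 4
Cashflows (t years, CF_t, discount factor 1/(1+y/m)^(m*t), PV):
  t = 0.5000: CF_t = 3.800000, DF = 0.986680, PV = 3.749383
  t = 1.0000: CF_t = 3.800000, DF = 0.973537, PV = 3.699441
  t = 1.5000: CF_t = 3.800000, DF = 0.960569, PV = 3.650164
  t = 2.0000: CF_t = 103.800000, DF = 0.947774, PV = 98.378986
Price P = sum_t PV_t = 109.477974
First compute Macaulay numerator sum_t t * PV_t:
  t * PV_t at t = 0.5000: 1.874692
  t * PV_t at t = 1.0000: 3.699441
  t * PV_t at t = 1.5000: 5.475245
  t * PV_t at t = 2.0000: 196.757972
Macaulay duration D = 207.807350 / 109.477974 = 1.898166
Modified duration = D / (1 + y/m) = 1.898166 / (1 + 0.013500) = 1.872882


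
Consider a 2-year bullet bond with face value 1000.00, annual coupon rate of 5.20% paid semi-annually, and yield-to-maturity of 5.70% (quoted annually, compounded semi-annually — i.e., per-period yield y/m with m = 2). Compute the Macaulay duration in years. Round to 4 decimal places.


Coupon per period c = face * coupon_rate / m = 26.000000
Periods per year m = 2; per-period yield y/m = 0.028500
Number of cashflows N = 4
Cashflows (t years, CF_t, discount factor 1/(1+y/m)^(m*t), PV):
  t = 0.5000: CF_t = 26.000000, DF = 0.972290, PV = 25.279533
  t = 1.0000: CF_t = 26.000000, DF = 0.945347, PV = 24.579031
  t = 1.5000: CF_t = 26.000000, DF = 0.919152, PV = 23.897940
  t = 2.0000: CF_t = 1026.000000, DF = 0.893682, PV = 916.917321
Price P = sum_t PV_t = 990.673824
Macaulay numerator sum_t t * PV_t:
  t * PV_t at t = 0.5000: 12.639767
  t * PV_t at t = 1.0000: 24.579031
  t * PV_t at t = 1.5000: 35.846909
  t * PV_t at t = 2.0000: 1833.834641
Macaulay duration D = (sum_t t * PV_t) / P = 1906.900348 / 990.673824 = 1.924852

Answer: Macaulay duration = 1.9249 years


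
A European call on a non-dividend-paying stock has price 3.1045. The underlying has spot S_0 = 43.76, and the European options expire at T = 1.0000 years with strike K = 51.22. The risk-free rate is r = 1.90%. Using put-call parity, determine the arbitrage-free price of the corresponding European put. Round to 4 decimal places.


Answer: Put price = 9.6005

Derivation:
Put-call parity: C - P = S_0 * exp(-qT) - K * exp(-rT).
S_0 * exp(-qT) = 43.7600 * 1.00000000 = 43.76000000
K * exp(-rT) = 51.2200 * 0.98117936 = 50.25600693
P = C - S*exp(-qT) + K*exp(-rT)
P = 3.1045 - 43.76000000 + 50.25600693 = 9.6005


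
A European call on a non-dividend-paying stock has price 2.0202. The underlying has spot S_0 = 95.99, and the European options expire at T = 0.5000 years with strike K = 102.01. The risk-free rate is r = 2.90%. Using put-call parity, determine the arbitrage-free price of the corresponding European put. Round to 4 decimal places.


Put-call parity: C - P = S_0 * exp(-qT) - K * exp(-rT).
S_0 * exp(-qT) = 95.9900 * 1.00000000 = 95.99000000
K * exp(-rT) = 102.0100 * 0.98560462 = 100.54152716
P = C - S*exp(-qT) + K*exp(-rT)
P = 2.0202 - 95.99000000 + 100.54152716 = 6.5717

Answer: Put price = 6.5717


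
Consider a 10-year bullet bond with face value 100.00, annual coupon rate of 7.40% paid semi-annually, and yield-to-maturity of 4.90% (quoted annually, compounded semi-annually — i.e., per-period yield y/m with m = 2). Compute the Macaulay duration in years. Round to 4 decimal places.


Coupon per period c = face * coupon_rate / m = 3.700000
Periods per year m = 2; per-period yield y/m = 0.024500
Number of cashflows N = 20
Cashflows (t years, CF_t, discount factor 1/(1+y/m)^(m*t), PV):
  t = 0.5000: CF_t = 3.700000, DF = 0.976086, PV = 3.611518
  t = 1.0000: CF_t = 3.700000, DF = 0.952744, PV = 3.525152
  t = 1.5000: CF_t = 3.700000, DF = 0.929960, PV = 3.440851
  t = 2.0000: CF_t = 3.700000, DF = 0.907721, PV = 3.358566
  t = 2.5000: CF_t = 3.700000, DF = 0.886013, PV = 3.278249
  t = 3.0000: CF_t = 3.700000, DF = 0.864825, PV = 3.199852
  t = 3.5000: CF_t = 3.700000, DF = 0.844143, PV = 3.123331
  t = 4.0000: CF_t = 3.700000, DF = 0.823957, PV = 3.048639
  t = 4.5000: CF_t = 3.700000, DF = 0.804252, PV = 2.975734
  t = 5.0000: CF_t = 3.700000, DF = 0.785019, PV = 2.904572
  t = 5.5000: CF_t = 3.700000, DF = 0.766246, PV = 2.835111
  t = 6.0000: CF_t = 3.700000, DF = 0.747922, PV = 2.767312
  t = 6.5000: CF_t = 3.700000, DF = 0.730036, PV = 2.701134
  t = 7.0000: CF_t = 3.700000, DF = 0.712578, PV = 2.636539
  t = 7.5000: CF_t = 3.700000, DF = 0.695538, PV = 2.573489
  t = 8.0000: CF_t = 3.700000, DF = 0.678904, PV = 2.511946
  t = 8.5000: CF_t = 3.700000, DF = 0.662669, PV = 2.451875
  t = 9.0000: CF_t = 3.700000, DF = 0.646822, PV = 2.393241
  t = 9.5000: CF_t = 3.700000, DF = 0.631354, PV = 2.336009
  t = 10.0000: CF_t = 103.700000, DF = 0.616255, PV = 63.905686
Price P = sum_t PV_t = 119.578806
Macaulay numerator sum_t t * PV_t:
  t * PV_t at t = 0.5000: 1.805759
  t * PV_t at t = 1.0000: 3.525152
  t * PV_t at t = 1.5000: 5.161276
  t * PV_t at t = 2.0000: 6.717132
  t * PV_t at t = 2.5000: 8.195622
  t * PV_t at t = 3.0000: 9.599557
  t * PV_t at t = 3.5000: 10.931658
  t * PV_t at t = 4.0000: 12.194557
  t * PV_t at t = 4.5000: 13.390802
  t * PV_t at t = 5.0000: 14.522858
  t * PV_t at t = 5.5000: 15.593113
  t * PV_t at t = 6.0000: 16.603874
  t * PV_t at t = 6.5000: 17.557374
  t * PV_t at t = 7.0000: 18.455775
  t * PV_t at t = 7.5000: 19.301166
  t * PV_t at t = 8.0000: 20.095569
  t * PV_t at t = 8.5000: 20.840939
  t * PV_t at t = 9.0000: 21.539167
  t * PV_t at t = 9.5000: 22.192081
  t * PV_t at t = 10.0000: 639.056861
Macaulay duration D = (sum_t t * PV_t) / P = 897.280291 / 119.578806 = 7.503673

Answer: Macaulay duration = 7.5037 years


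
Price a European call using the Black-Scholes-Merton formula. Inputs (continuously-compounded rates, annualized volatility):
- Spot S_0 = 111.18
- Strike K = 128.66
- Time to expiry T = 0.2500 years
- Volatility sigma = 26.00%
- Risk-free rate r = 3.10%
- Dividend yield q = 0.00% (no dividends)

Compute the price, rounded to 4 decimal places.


d1 = (ln(S/K) + (r - q + 0.5*sigma^2) * T) / (sigma * sqrt(T)) = -0.99863659
d2 = d1 - sigma * sqrt(T) = -1.12863659
exp(-rT) = 0.99227995; exp(-qT) = 1.00000000
C = S_0 * exp(-qT) * N(d1) - K * exp(-rT) * N(d2)
N(d1) = 0.15898538; N(d2) = 0.12952558
C = 111.1800 * 1.00000000 * 0.15898538 - 128.6600 * 0.99227995 * 0.12952558 = 1.1399

Answer: Price = 1.1399


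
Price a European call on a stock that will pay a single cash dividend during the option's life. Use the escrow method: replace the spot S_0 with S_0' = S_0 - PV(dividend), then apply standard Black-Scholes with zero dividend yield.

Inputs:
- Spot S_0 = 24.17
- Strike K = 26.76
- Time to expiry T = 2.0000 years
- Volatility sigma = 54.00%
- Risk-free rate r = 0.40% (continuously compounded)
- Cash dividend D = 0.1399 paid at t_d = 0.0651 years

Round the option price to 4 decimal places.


Answer: Price = 6.3237

Derivation:
PV(D) = D * exp(-r * t_d) = 0.1399 * 0.99973963 = 0.13986357
S_0' = S_0 - PV(D) = 24.1700 - 0.13986357 = 24.03013643
d1 = (ln(S_0'/K) + (r + sigma^2/2)*T) / (sigma*sqrt(T)) = 0.25141639
d2 = d1 - sigma*sqrt(T) = -0.51225894
exp(-rT) = 0.99203191
N(d1) = 0.59925390; N(d2) = 0.30423490
C = S_0' * N(d1) - K * exp(-rT) * N(d2) = 24.03013643 * 0.59925390 - 26.7600 * 0.99203191 * 0.30423490 = 6.3237


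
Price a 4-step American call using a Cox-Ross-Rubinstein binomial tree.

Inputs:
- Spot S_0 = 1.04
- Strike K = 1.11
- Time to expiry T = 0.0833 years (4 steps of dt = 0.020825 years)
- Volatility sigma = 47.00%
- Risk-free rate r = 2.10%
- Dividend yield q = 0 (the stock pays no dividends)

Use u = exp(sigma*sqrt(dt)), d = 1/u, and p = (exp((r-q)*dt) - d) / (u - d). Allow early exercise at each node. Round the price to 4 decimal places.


dt = T/N = 0.020825
u = exp(sigma*sqrt(dt)) = 1.070178; d = 1/u = 0.934424
p = (exp((r-q)*dt) - d) / (u - d) = 0.486272
Discount per step: exp(-r*dt) = 0.999563
Stock lattice S(k, i) with i counting down-moves:
  k=0: S(0,0) = 1.0400
  k=1: S(1,0) = 1.1130; S(1,1) = 0.9718
  k=2: S(2,0) = 1.1911; S(2,1) = 1.0400; S(2,2) = 0.9081
  k=3: S(3,0) = 1.2747; S(3,1) = 1.1130; S(3,2) = 0.9718; S(3,3) = 0.8485
  k=4: S(4,0) = 1.3641; S(4,1) = 1.1911; S(4,2) = 1.0400; S(4,3) = 0.9081; S(4,4) = 0.7929
Terminal payoffs V(N, i) = max(S_T - K, 0):
  V(4,0) = 0.254136; V(4,1) = 0.081092; V(4,2) = 0.000000; V(4,3) = 0.000000; V(4,4) = 0.000000
Backward induction: V(k, i) = exp(-r*dt) * [p * V(k+1, i) + (1-p) * V(k+1, i+1)]; then take max(V_cont, immediate exercise) for American.
  V(3,0) = exp(-r*dt) * [p*0.254136 + (1-p)*0.081092] = 0.165166; exercise = 0.164681; V(3,0) = max -> 0.165166
  V(3,1) = exp(-r*dt) * [p*0.081092 + (1-p)*0.000000] = 0.039416; exercise = 0.002985; V(3,1) = max -> 0.039416
  V(3,2) = exp(-r*dt) * [p*0.000000 + (1-p)*0.000000] = 0.000000; exercise = 0.000000; V(3,2) = max -> 0.000000
  V(3,3) = exp(-r*dt) * [p*0.000000 + (1-p)*0.000000] = 0.000000; exercise = 0.000000; V(3,3) = max -> 0.000000
  V(2,0) = exp(-r*dt) * [p*0.165166 + (1-p)*0.039416] = 0.100521; exercise = 0.081092; V(2,0) = max -> 0.100521
  V(2,1) = exp(-r*dt) * [p*0.039416 + (1-p)*0.000000] = 0.019158; exercise = 0.000000; V(2,1) = max -> 0.019158
  V(2,2) = exp(-r*dt) * [p*0.000000 + (1-p)*0.000000] = 0.000000; exercise = 0.000000; V(2,2) = max -> 0.000000
  V(1,0) = exp(-r*dt) * [p*0.100521 + (1-p)*0.019158] = 0.058697; exercise = 0.002985; V(1,0) = max -> 0.058697
  V(1,1) = exp(-r*dt) * [p*0.019158 + (1-p)*0.000000] = 0.009312; exercise = 0.000000; V(1,1) = max -> 0.009312
  V(0,0) = exp(-r*dt) * [p*0.058697 + (1-p)*0.009312] = 0.033312; exercise = 0.000000; V(0,0) = max -> 0.033312

Answer: Price = V(0,0) = 0.0333
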